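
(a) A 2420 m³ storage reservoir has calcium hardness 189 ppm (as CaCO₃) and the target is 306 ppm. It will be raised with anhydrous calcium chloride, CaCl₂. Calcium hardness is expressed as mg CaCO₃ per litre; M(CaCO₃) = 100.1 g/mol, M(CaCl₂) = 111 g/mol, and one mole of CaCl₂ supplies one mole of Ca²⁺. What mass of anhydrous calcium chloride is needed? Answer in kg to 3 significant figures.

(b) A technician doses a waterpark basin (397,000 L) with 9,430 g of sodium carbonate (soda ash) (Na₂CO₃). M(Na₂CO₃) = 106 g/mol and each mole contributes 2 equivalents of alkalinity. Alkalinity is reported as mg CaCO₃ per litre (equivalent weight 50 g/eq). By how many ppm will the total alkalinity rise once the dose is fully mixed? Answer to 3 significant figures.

(a) Volume: 2420 m³ = 2,420,000 L.
(a) Hardness to add: (306 − 189) = 117 mg/L as CaCO₃ × 2,420,000 L = 283,100 g as CaCO₃.
(a) Moles of Ca²⁺ (1 mol Ca²⁺ ≡ 1 mol CaCO₃): 283,100 / 100.1 g/mol = 2829 mol.
(a) Mass of CaCl₂: 2829 × 111 = 314,000 g.

(b) Moles of Na₂CO₃: 9,430 g ÷ 106 g/mol = 88.96 mol → 177.9 eq of alkalinity.
(b) As CaCO₃: 177.9 eq × 50 g/eq = 8896 g.
(b) Rise: 8896 g / 397,000 L × 1000 = 22.41 mg/L.

(a) 314 kg; (b) 22.4 ppm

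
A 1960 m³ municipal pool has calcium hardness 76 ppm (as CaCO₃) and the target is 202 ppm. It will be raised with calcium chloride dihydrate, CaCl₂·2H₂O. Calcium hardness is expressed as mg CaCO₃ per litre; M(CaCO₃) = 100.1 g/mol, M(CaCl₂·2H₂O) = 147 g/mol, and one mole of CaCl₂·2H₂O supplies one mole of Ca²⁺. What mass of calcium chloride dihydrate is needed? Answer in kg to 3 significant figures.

363 kg

Volume: 1960 m³ = 1,960,000 L.
Hardness to add: (202 − 76) = 126 mg/L as CaCO₃ × 1,960,000 L = 247,000 g as CaCO₃.
Moles of Ca²⁺ (1 mol Ca²⁺ ≡ 1 mol CaCO₃): 247,000 / 100.1 g/mol = 2467 mol.
Mass of CaCl₂·2H₂O: 2467 × 147 = 362,700 g.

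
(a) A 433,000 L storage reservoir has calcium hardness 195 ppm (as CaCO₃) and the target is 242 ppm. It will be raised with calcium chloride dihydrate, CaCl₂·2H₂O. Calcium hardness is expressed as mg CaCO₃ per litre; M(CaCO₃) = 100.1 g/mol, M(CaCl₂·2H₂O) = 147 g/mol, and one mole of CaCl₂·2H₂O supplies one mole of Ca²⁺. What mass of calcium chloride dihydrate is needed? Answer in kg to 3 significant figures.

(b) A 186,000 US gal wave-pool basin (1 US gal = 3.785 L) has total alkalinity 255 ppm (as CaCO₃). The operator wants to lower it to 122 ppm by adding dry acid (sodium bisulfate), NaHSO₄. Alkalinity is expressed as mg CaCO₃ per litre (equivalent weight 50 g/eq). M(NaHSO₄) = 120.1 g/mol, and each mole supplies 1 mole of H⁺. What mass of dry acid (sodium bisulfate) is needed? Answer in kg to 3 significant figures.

(a) Hardness to add: (242 − 195) = 47 mg/L as CaCO₃ × 433,000 L = 20,350 g as CaCO₃.
(a) Moles of Ca²⁺ (1 mol Ca²⁺ ≡ 1 mol CaCO₃): 20,350 / 100.1 g/mol = 203.3 mol.
(a) Mass of CaCl₂·2H₂O: 203.3 × 147 = 29,890 g.

(b) Volume: 186,000 US gal × 3.785 L/gal = 704,010 L.
(b) Alkalinity to neutralize: (255 − 122) = 133 mg/L as CaCO₃ × 704,010 L = 93,630 g as CaCO₃.
(b) Equivalents of H⁺ required: 93,630 ÷ 50 g/eq = 1873 eq = 1873 mol NaHSO₄.
(b) Mass of NaHSO₄: 1873 × 120.1 = 224,900 g.

(a) 29.9 kg; (b) 225 kg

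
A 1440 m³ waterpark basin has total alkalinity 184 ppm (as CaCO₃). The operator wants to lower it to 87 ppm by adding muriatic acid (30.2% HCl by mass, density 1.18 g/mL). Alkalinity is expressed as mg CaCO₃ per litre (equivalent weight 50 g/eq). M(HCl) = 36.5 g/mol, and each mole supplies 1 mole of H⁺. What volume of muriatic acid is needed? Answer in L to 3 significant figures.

Volume: 1440 m³ = 1,440,000 L.
Alkalinity to neutralize: (184 − 87) = 97 mg/L as CaCO₃ × 1,440,000 L = 139,700 g as CaCO₃.
Equivalents of H⁺ required: 139,700 ÷ 50 g/eq = 2794 eq = 2794 mol HCl.
Mass of HCl: 2794 × 36.5 = 102,000 g.
Mass of 30.2% solution: 102,000 / 0.302 = 337,600 g.
Volume: 337,600 g ÷ 1.18 g/mL = 286,100 mL.

286 L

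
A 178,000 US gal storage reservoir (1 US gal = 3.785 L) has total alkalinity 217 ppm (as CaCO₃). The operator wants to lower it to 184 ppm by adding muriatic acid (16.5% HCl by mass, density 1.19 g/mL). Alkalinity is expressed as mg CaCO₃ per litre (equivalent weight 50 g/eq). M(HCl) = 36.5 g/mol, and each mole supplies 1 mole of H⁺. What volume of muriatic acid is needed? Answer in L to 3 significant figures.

Volume: 178,000 US gal × 3.785 L/gal = 673,730 L.
Alkalinity to neutralize: (217 − 184) = 33 mg/L as CaCO₃ × 673,730 L = 22,230 g as CaCO₃.
Equivalents of H⁺ required: 22,230 ÷ 50 g/eq = 444.7 eq = 444.7 mol HCl.
Mass of HCl: 444.7 × 36.5 = 16,230 g.
Mass of 16.5% solution: 16,230 / 0.165 = 98,360 g.
Volume: 98,360 g ÷ 1.19 g/mL = 82,660 mL.

82.7 L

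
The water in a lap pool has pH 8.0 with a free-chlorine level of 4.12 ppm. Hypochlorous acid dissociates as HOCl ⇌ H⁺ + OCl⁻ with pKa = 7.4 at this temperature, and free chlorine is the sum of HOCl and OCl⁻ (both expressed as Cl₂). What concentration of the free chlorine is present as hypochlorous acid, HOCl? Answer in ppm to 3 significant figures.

[OCl⁻]/[HOCl] = 10^(pH − pKa) = 10^(8.0 − 7.4) = 10^0.60 = 3.981.
Fraction as HOCl = 1 / (1 + 3.981) = 0.2008.
HOCl = 0.2008 × 4.12 ppm = 0.8271 ppm.

0.827 ppm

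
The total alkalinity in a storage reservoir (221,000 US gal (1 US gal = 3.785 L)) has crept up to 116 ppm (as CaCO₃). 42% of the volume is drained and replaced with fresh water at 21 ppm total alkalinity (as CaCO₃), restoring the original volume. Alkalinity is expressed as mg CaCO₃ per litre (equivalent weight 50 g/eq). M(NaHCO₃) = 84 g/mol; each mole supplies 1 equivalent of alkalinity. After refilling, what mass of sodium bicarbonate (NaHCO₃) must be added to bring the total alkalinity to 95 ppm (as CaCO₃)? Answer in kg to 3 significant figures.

26.6 kg

Volume: 221,000 US gal × 3.785 L/gal = 836,485 L.
After draining 42% and refilling: 116 × 0.58 + 21 × 0.42 = 76.1 ppm.
Deficit to target: 95 − 76.1 = 18.9 mg/L.
As CaCO₃: 18.9 mg/L × 836,485 L = 15,810 g; ÷ 50 g/eq ÷ 1 = 316.2 mol NaHCO₃.
Mass: 316.2 × 84 = 26,560 g.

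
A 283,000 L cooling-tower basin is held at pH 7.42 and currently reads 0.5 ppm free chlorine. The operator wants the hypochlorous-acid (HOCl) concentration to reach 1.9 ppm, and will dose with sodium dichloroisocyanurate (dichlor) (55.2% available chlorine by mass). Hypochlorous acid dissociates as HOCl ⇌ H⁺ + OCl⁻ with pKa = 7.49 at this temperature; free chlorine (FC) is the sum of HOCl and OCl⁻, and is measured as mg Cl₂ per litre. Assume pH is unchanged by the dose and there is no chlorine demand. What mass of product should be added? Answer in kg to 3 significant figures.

1.55 kg

[OCl⁻]/[HOCl] = 10^(pH − pKa) = 10^(7.42 − 7.49) = 0.8511; fraction as HOCl = 1/(1 + 0.8511) = 0.5402.
Free chlorine required for 1.9 ppm HOCl: 1.9 / 0.5402 = 3.517 ppm.
FC to add: 3.517 − 0.5 = 3.017 mg/L as Cl₂.
Cl₂ equivalent: 3.017 mg/L × 283,000 L = 853.9 g.
Product at 55.2% available Cl: 853.9 / 0.552 = 1547 g.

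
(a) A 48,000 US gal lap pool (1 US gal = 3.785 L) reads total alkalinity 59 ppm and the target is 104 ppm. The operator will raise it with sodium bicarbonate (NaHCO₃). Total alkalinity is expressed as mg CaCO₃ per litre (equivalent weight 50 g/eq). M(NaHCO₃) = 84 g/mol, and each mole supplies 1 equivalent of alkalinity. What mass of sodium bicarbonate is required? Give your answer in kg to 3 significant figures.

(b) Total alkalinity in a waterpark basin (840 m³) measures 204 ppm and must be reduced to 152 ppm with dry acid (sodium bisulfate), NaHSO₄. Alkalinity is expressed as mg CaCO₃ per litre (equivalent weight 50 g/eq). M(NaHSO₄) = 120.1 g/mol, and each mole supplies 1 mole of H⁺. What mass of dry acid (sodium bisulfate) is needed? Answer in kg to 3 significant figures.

(a) 13.7 kg; (b) 105 kg

(a) Volume: 48,000 US gal × 3.785 L/gal = 181,680 L.
(a) Alkalinity to add: (104 − 59) = 45 mg/L as CaCO₃ × 181,680 L = 8176 g as CaCO₃.
(a) Equivalents: 8176 g ÷ 50 g/eq = 163.5 eq.
(a) NaHCO₃ supplies 1 eq per mole → 163.5 mol.
(a) Mass: 163.5 mol × 84 g/mol = 13,740 g.

(b) Volume: 840 m³ = 840,000 L.
(b) Alkalinity to neutralize: (204 − 152) = 52 mg/L as CaCO₃ × 840,000 L = 43,680 g as CaCO₃.
(b) Equivalents of H⁺ required: 43,680 ÷ 50 g/eq = 873.6 eq = 873.6 mol NaHSO₄.
(b) Mass of NaHSO₄: 873.6 × 120.1 = 104,900 g.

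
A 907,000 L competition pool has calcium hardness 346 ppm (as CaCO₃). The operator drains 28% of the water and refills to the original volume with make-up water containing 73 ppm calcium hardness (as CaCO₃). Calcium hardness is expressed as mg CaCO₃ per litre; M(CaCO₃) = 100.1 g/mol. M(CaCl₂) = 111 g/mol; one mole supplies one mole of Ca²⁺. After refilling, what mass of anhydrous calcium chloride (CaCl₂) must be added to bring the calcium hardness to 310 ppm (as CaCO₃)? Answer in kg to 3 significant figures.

After draining 28% and refilling: 346 × 0.72 + 73 × 0.28 = 269.56 ppm.
Deficit to target: 310 − 269.56 = 40.44 mg/L.
As CaCO₃: 40.44 mg/L × 907,000 L = 36,680 g; ÷ 100.1 = 366.4 mol Ca²⁺.
Mass: 366.4 × 111 = 40,670 g.

40.7 kg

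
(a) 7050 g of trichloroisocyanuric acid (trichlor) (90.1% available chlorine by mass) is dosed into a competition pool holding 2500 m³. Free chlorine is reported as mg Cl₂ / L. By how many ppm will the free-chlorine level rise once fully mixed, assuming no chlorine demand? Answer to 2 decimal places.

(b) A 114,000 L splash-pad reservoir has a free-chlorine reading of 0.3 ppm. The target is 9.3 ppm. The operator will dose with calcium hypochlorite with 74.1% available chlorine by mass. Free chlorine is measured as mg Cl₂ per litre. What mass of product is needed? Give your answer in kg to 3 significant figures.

(a) Volume: 2500 m³ = 2,500,000 L.
(a) Available chlorine delivered: 7050 g × 0.901 = 6352 g as Cl₂.
(a) Concentration rise: 6352 g / 2,500,000 L = 2.541 mg/L = 2.54 ppm.

(b) Chlorine deficit: 9.3 − 0.3 = 9 ppm = 9 mg/L as Cl₂.
(b) Cl₂ equivalent needed: 9 mg/L × 114,000 L = 1,026,000 mg = 1026 g.
(b) Product at 74.1% available chlorine: 1026 / 0.741 = 1385 g.

(a) 2.54 ppm; (b) 1.38 kg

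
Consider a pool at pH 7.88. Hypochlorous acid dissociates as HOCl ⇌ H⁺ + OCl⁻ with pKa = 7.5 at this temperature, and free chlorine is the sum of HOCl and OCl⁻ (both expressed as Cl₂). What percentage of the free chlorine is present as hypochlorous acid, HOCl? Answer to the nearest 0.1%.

29.4%

[OCl⁻]/[HOCl] = 10^(pH − pKa) = 10^(7.88 − 7.5) = 10^0.38 = 2.399.
Fraction as HOCl = 1 / (1 + 2.399) = 0.2942.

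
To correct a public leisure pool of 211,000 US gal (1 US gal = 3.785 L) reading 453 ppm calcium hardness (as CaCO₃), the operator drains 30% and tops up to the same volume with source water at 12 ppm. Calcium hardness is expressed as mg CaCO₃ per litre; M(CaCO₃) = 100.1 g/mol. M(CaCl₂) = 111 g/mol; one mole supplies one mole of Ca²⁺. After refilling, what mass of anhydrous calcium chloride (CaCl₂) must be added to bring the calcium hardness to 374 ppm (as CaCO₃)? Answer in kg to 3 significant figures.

Volume: 211,000 US gal × 3.785 L/gal = 798,635 L.
After draining 30% and refilling: 453 × 0.70 + 12 × 0.30 = 320.7 ppm.
Deficit to target: 374 − 320.7 = 53.3 mg/L.
As CaCO₃: 53.3 mg/L × 798,635 L = 42,570 g; ÷ 100.1 = 425.2 mol Ca²⁺.
Mass: 425.2 × 111 = 47,200 g.

47.2 kg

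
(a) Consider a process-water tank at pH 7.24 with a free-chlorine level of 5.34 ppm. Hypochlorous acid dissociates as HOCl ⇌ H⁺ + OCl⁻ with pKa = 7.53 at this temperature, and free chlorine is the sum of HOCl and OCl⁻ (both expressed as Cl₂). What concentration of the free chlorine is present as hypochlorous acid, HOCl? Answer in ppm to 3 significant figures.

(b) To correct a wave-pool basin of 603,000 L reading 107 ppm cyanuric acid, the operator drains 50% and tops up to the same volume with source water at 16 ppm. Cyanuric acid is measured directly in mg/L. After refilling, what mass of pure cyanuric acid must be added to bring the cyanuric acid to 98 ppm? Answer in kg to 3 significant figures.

(a) [OCl⁻]/[HOCl] = 10^(pH − pKa) = 10^(7.24 − 7.53) = 10^-0.29 = 0.5129.
(a) Fraction as HOCl = 1 / (1 + 0.5129) = 0.661.
(a) HOCl = 0.661 × 5.34 ppm = 3.53 ppm.

(b) After draining 50% and refilling: 107 × 0.50 + 16 × 0.50 = 61.5 ppm.
(b) Deficit to target: 98 − 61.5 = 36.5 mg/L.
(b) Mass: 36.5 mg/L × 603,000 L = 22,010 g cyanuric acid.

(a) 3.53 ppm; (b) 22.0 kg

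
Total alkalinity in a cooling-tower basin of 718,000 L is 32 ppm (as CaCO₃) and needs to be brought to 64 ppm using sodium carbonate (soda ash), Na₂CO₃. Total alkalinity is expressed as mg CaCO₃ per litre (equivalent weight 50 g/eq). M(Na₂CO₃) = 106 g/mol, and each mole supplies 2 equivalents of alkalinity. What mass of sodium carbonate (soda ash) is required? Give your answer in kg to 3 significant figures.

Alkalinity to add: (64 − 32) = 32 mg/L as CaCO₃ × 718,000 L = 22,980 g as CaCO₃.
Equivalents: 22,980 g ÷ 50 g/eq = 459.5 eq.
Each mole of Na₂CO₃ supplies 2 eq, so 459.5 / 2 = 229.8 mol.
Mass: 229.8 mol × 106 g/mol = 24,350 g.

24.4 kg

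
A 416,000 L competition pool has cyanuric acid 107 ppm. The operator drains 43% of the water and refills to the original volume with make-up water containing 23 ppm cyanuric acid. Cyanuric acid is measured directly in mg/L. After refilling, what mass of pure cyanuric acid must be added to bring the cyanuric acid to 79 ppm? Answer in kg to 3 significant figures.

3.38 kg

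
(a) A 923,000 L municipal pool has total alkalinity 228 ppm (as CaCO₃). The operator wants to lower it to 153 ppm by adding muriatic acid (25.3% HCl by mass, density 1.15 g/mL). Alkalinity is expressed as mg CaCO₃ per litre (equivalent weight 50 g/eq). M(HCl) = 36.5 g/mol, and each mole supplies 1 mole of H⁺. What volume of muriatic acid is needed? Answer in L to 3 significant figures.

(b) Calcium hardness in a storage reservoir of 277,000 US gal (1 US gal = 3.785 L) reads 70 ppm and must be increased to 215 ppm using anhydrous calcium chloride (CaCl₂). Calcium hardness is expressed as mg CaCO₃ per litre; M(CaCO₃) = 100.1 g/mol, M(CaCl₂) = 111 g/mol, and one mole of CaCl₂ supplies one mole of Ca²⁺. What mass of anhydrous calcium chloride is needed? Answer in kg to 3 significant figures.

(a) Alkalinity to neutralize: (228 − 153) = 75 mg/L as CaCO₃ × 923,000 L = 69,220 g as CaCO₃.
(a) Equivalents of H⁺ required: 69,220 ÷ 50 g/eq = 1384 eq = 1384 mol HCl.
(a) Mass of HCl: 1384 × 36.5 = 50,530 g.
(a) Mass of 25.3% solution: 50,530 / 0.253 = 199,700 g.
(a) Volume: 199,700 g ÷ 1.15 g/mL = 173,700 mL.

(b) Volume: 277,000 US gal × 3.785 L/gal = 1,048,445 L.
(b) Hardness to add: (215 − 70) = 145 mg/L as CaCO₃ × 1,048,445 L = 152,000 g as CaCO₃.
(b) Moles of Ca²⁺ (1 mol Ca²⁺ ≡ 1 mol CaCO₃): 152,000 / 100.1 g/mol = 1519 mol.
(b) Mass of CaCl₂: 1519 × 111 = 168,600 g.

(a) 174 L; (b) 169 kg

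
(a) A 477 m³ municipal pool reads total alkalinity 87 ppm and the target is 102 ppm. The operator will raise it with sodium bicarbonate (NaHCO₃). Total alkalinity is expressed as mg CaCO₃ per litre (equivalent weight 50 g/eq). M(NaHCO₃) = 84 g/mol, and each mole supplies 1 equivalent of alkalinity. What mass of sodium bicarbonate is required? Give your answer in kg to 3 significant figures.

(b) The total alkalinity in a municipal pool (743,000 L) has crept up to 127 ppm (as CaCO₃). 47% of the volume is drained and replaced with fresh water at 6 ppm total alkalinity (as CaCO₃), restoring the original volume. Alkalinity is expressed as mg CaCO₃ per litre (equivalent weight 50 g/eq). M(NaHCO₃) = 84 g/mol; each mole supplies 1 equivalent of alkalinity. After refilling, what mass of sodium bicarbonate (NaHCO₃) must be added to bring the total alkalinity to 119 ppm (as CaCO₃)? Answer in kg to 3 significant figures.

(a) Volume: 477 m³ = 477,000 L.
(a) Alkalinity to add: (102 − 87) = 15 mg/L as CaCO₃ × 477,000 L = 7155 g as CaCO₃.
(a) Equivalents: 7155 g ÷ 50 g/eq = 143.1 eq.
(a) NaHCO₃ supplies 1 eq per mole → 143.1 mol.
(a) Mass: 143.1 mol × 84 g/mol = 12,020 g.

(b) After draining 47% and refilling: 127 × 0.53 + 6 × 0.47 = 70.13 ppm.
(b) Deficit to target: 119 − 70.13 = 48.87 mg/L.
(b) As CaCO₃: 48.87 mg/L × 743,000 L = 36,310 g; ÷ 50 g/eq ÷ 1 = 726.2 mol NaHCO₃.
(b) Mass: 726.2 × 84 = 61,000 g.

(a) 12.0 kg; (b) 61.0 kg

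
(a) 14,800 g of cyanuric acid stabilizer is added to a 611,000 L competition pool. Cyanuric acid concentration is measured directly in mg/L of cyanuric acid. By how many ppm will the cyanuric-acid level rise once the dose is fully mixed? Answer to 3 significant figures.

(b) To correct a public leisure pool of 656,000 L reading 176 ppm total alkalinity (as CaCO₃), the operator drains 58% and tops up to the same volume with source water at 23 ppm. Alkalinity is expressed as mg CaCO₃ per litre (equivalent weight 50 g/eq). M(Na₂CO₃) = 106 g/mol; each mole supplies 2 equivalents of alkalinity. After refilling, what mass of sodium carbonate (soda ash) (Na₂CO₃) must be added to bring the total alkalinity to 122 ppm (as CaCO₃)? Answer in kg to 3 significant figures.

(a) 24.2 ppm; (b) 24.2 kg

(a) Rise: 14,800 g / 611,000 L × 1000 = 24.22 mg/L.

(b) After draining 58% and refilling: 176 × 0.42 + 23 × 0.58 = 87.26 ppm.
(b) Deficit to target: 122 − 87.26 = 34.74 mg/L.
(b) As CaCO₃: 34.74 mg/L × 656,000 L = 22,790 g; ÷ 50 g/eq ÷ 2 = 227.9 mol Na₂CO₃.
(b) Mass: 227.9 × 106 = 24,160 g.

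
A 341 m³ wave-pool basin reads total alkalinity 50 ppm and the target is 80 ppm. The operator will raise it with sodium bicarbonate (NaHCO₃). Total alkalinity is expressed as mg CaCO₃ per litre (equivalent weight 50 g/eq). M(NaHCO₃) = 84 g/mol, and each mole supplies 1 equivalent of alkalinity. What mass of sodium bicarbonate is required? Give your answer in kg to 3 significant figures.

Volume: 341 m³ = 341,000 L.
Alkalinity to add: (80 − 50) = 30 mg/L as CaCO₃ × 341,000 L = 10,230 g as CaCO₃.
Equivalents: 10,230 g ÷ 50 g/eq = 204.6 eq.
NaHCO₃ supplies 1 eq per mole → 204.6 mol.
Mass: 204.6 mol × 84 g/mol = 17,190 g.

17.2 kg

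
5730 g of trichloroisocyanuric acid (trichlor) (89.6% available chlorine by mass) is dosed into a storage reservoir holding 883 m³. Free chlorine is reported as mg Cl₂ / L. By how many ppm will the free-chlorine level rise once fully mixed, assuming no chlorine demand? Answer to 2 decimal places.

Volume: 883 m³ = 883,000 L.
Available chlorine delivered: 5730 g × 0.896 = 5134 g as Cl₂.
Concentration rise: 5134 g / 883,000 L = 5.814 mg/L = 5.81 ppm.

5.81 ppm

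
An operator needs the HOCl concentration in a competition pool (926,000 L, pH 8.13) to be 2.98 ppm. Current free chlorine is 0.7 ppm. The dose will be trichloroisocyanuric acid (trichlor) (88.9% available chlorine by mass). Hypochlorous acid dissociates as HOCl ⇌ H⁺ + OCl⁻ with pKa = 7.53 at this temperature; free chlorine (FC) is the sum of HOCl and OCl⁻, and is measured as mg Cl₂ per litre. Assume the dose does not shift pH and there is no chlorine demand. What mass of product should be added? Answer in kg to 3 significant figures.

14.7 kg

[OCl⁻]/[HOCl] = 10^(pH − pKa) = 10^(8.13 − 7.53) = 3.981; fraction as HOCl = 1/(1 + 3.981) = 0.2008.
Free chlorine required for 2.98 ppm HOCl: 2.98 / 0.2008 = 14.84 ppm.
FC to add: 14.84 − 0.7 = 14.14 mg/L as Cl₂.
Cl₂ equivalent: 14.14 mg/L × 926,000 L = 13,100 g.
Product at 88.9% available Cl: 13,100 / 0.889 = 14,730 g.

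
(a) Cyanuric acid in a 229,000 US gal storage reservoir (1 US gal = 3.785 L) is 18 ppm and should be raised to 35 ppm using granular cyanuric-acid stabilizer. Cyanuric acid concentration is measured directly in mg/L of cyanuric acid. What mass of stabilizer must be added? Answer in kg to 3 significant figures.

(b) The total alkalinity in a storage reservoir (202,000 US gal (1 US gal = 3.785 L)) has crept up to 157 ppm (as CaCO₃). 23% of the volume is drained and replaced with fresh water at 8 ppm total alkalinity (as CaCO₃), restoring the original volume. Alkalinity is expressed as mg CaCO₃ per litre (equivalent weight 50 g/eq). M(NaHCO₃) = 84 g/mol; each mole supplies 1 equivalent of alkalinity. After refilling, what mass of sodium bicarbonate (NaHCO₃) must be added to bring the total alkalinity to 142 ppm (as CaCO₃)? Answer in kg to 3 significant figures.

(a) Volume: 229,000 US gal × 3.785 L/gal = 866,765 L.
(a) CYA to add: (35 − 18) = 17 mg/L × 866,765 L = 14,740 g cyanuric acid.

(b) Volume: 202,000 US gal × 3.785 L/gal = 764,570 L.
(b) After draining 23% and refilling: 157 × 0.77 + 8 × 0.23 = 122.73 ppm.
(b) Deficit to target: 142 − 122.73 = 19.27 mg/L.
(b) As CaCO₃: 19.27 mg/L × 764,570 L = 14,730 g; ÷ 50 g/eq ÷ 1 = 294.7 mol NaHCO₃.
(b) Mass: 294.7 × 84 = 24,750 g.

(a) 14.7 kg; (b) 24.8 kg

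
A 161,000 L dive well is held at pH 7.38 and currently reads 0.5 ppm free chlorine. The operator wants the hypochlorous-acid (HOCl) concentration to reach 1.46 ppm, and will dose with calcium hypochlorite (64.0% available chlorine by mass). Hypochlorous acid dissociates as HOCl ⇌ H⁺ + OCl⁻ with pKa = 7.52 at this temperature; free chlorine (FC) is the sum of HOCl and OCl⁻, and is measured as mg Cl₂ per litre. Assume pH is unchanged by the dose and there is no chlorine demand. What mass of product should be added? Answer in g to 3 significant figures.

[OCl⁻]/[HOCl] = 10^(pH − pKa) = 10^(7.38 − 7.52) = 0.7244; fraction as HOCl = 1/(1 + 0.7244) = 0.5799.
Free chlorine required for 1.46 ppm HOCl: 1.46 / 0.5799 = 2.518 ppm.
FC to add: 2.518 − 0.5 = 2.018 mg/L as Cl₂.
Cl₂ equivalent: 2.018 mg/L × 161,000 L = 324.8 g.
Product at 64.0% available Cl: 324.8 / 0.64 = 507.6 g.

508 g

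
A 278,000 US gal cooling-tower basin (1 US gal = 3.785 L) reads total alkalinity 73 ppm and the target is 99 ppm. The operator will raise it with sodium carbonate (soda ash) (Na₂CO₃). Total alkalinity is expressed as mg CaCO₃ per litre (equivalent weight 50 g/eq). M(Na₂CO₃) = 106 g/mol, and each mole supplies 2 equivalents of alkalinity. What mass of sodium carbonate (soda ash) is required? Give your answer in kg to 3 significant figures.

29.0 kg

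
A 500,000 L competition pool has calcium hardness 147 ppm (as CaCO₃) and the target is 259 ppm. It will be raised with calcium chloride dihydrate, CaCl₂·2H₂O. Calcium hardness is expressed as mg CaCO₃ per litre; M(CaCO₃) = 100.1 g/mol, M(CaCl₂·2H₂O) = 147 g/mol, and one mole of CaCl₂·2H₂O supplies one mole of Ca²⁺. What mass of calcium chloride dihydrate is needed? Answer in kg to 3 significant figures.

82.2 kg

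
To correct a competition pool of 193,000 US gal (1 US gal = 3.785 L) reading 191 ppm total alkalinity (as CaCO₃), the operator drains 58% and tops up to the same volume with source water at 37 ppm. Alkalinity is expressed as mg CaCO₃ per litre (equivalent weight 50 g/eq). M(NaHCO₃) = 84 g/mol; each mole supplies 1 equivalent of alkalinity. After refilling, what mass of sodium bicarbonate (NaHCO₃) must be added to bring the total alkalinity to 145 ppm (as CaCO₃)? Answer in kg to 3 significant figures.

Volume: 193,000 US gal × 3.785 L/gal = 730,505 L.
After draining 58% and refilling: 191 × 0.42 + 37 × 0.58 = 101.68 ppm.
Deficit to target: 145 − 101.68 = 43.32 mg/L.
As CaCO₃: 43.32 mg/L × 730,505 L = 31,650 g; ÷ 50 g/eq ÷ 1 = 632.9 mol NaHCO₃.
Mass: 632.9 × 84 = 53,160 g.

53.2 kg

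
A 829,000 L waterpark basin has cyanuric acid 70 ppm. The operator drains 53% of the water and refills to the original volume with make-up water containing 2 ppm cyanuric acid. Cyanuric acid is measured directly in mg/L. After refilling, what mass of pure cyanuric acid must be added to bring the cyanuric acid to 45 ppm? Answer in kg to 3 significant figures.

9.15 kg

After draining 53% and refilling: 70 × 0.47 + 2 × 0.53 = 33.96 ppm.
Deficit to target: 45 − 33.96 = 11.04 mg/L.
Mass: 11.04 mg/L × 829,000 L = 9152 g cyanuric acid.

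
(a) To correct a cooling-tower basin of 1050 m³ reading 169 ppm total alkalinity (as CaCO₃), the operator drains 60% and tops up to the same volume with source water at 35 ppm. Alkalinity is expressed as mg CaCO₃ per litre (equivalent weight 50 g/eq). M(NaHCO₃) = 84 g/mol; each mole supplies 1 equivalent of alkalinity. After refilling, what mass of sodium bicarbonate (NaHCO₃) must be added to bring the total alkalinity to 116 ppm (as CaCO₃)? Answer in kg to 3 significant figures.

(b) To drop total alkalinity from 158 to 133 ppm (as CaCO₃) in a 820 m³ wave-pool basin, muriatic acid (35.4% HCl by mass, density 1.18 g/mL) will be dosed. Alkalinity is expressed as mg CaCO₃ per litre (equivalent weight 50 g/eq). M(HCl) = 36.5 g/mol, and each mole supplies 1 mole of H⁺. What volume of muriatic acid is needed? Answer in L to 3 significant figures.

(a) 48.3 kg; (b) 35.8 L

(a) Volume: 1050 m³ = 1,050,000 L.
(a) After draining 60% and refilling: 169 × 0.40 + 35 × 0.60 = 88.6 ppm.
(a) Deficit to target: 116 − 88.6 = 27.4 mg/L.
(a) As CaCO₃: 27.4 mg/L × 1,050,000 L = 28,770 g; ÷ 50 g/eq ÷ 1 = 575.4 mol NaHCO₃.
(a) Mass: 575.4 × 84 = 48,330 g.

(b) Volume: 820 m³ = 820,000 L.
(b) Alkalinity to neutralize: (158 − 133) = 25 mg/L as CaCO₃ × 820,000 L = 20,500 g as CaCO₃.
(b) Equivalents of H⁺ required: 20,500 ÷ 50 g/eq = 410 eq = 410 mol HCl.
(b) Mass of HCl: 410 × 36.5 = 14,960 g.
(b) Mass of 35.4% solution: 14,960 / 0.354 = 42,270 g.
(b) Volume: 42,270 g ÷ 1.18 g/mL = 35,830 mL.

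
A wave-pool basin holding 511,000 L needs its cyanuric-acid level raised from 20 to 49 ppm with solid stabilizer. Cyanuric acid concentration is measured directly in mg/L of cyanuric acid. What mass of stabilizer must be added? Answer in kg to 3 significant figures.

14.8 kg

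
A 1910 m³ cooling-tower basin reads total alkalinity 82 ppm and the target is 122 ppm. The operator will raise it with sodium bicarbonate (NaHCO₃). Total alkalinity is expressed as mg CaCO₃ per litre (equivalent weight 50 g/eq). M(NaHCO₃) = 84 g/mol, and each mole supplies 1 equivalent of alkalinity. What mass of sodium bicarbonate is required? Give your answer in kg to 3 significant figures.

128 kg

Volume: 1910 m³ = 1,910,000 L.
Alkalinity to add: (122 − 82) = 40 mg/L as CaCO₃ × 1,910,000 L = 76,400 g as CaCO₃.
Equivalents: 76,400 g ÷ 50 g/eq = 1528 eq.
NaHCO₃ supplies 1 eq per mole → 1528 mol.
Mass: 1528 mol × 84 g/mol = 128,400 g.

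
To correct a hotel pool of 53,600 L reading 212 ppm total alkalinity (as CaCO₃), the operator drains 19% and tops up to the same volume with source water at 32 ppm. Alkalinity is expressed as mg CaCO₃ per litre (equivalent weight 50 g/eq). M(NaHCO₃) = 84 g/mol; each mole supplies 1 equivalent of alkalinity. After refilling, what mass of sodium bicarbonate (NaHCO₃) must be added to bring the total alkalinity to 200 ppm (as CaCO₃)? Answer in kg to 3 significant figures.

After draining 19% and refilling: 212 × 0.81 + 32 × 0.19 = 177.8 ppm.
Deficit to target: 200 − 177.8 = 22.2 mg/L.
As CaCO₃: 22.2 mg/L × 53,600 L = 1190 g; ÷ 50 g/eq ÷ 1 = 23.8 mol NaHCO₃.
Mass: 23.8 × 84 = 1999 g.

2.00 kg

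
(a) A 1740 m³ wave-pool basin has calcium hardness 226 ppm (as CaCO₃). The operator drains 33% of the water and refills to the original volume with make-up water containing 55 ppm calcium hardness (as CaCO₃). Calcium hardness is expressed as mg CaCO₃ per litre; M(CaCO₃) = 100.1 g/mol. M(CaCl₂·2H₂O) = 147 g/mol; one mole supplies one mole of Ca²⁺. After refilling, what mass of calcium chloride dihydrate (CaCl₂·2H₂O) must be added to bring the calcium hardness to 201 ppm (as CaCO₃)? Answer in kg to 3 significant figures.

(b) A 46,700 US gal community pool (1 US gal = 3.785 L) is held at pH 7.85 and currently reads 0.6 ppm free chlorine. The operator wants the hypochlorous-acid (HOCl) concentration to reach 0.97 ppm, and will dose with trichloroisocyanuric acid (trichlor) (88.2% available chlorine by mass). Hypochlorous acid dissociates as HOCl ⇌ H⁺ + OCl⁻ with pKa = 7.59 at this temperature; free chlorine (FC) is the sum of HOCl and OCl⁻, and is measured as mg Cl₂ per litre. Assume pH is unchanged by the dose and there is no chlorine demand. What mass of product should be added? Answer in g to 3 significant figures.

(a) Volume: 1740 m³ = 1,740,000 L.
(a) After draining 33% and refilling: 226 × 0.67 + 55 × 0.33 = 169.57 ppm.
(a) Deficit to target: 201 − 169.57 = 31.43 mg/L.
(a) As CaCO₃: 31.43 mg/L × 1,740,000 L = 54,690 g; ÷ 100.1 = 546.3 mol Ca²⁺.
(a) Mass: 546.3 × 147 = 80,310 g.

(b) Volume: 46,700 US gal × 3.785 L/gal = 176,760 L.
(b) [OCl⁻]/[HOCl] = 10^(pH − pKa) = 10^(7.85 − 7.59) = 1.82; fraction as HOCl = 1/(1 + 1.82) = 0.3546.
(b) Free chlorine required for 0.97 ppm HOCl: 0.97 / 0.3546 = 2.735 ppm.
(b) FC to add: 2.735 − 0.6 = 2.135 mg/L as Cl₂.
(b) Cl₂ equivalent: 2.135 mg/L × 176,760 L = 377.4 g.
(b) Product at 88.2% available Cl: 377.4 / 0.882 = 427.9 g.

(a) 80.3 kg; (b) 428 g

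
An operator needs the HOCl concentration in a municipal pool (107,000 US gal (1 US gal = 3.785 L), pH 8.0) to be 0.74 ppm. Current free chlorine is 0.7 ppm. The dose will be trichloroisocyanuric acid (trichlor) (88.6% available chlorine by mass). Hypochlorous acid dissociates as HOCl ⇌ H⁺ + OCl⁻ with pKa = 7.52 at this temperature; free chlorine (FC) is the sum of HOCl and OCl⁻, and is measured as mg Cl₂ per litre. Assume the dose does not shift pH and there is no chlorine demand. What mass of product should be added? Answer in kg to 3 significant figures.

1.04 kg

Volume: 107,000 US gal × 3.785 L/gal = 404,995 L.
[OCl⁻]/[HOCl] = 10^(pH − pKa) = 10^(8.0 − 7.52) = 3.02; fraction as HOCl = 1/(1 + 3.02) = 0.2488.
Free chlorine required for 0.74 ppm HOCl: 0.74 / 0.2488 = 2.975 ppm.
FC to add: 2.975 − 0.7 = 2.275 mg/L as Cl₂.
Cl₂ equivalent: 2.275 mg/L × 404,995 L = 921.3 g.
Product at 88.6% available Cl: 921.3 / 0.886 = 1040 g.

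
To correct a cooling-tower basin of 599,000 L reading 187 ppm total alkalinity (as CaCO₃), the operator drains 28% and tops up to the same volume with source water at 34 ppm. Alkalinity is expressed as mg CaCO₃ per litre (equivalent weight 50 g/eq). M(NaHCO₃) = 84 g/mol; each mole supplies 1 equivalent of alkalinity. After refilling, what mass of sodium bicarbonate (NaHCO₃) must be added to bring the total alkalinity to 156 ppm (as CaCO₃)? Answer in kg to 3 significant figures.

After draining 28% and refilling: 187 × 0.72 + 34 × 0.28 = 144.16 ppm.
Deficit to target: 156 − 144.16 = 11.84 mg/L.
As CaCO₃: 11.84 mg/L × 599,000 L = 7092 g; ÷ 50 g/eq ÷ 1 = 141.8 mol NaHCO₃.
Mass: 141.8 × 84 = 11,910 g.

11.9 kg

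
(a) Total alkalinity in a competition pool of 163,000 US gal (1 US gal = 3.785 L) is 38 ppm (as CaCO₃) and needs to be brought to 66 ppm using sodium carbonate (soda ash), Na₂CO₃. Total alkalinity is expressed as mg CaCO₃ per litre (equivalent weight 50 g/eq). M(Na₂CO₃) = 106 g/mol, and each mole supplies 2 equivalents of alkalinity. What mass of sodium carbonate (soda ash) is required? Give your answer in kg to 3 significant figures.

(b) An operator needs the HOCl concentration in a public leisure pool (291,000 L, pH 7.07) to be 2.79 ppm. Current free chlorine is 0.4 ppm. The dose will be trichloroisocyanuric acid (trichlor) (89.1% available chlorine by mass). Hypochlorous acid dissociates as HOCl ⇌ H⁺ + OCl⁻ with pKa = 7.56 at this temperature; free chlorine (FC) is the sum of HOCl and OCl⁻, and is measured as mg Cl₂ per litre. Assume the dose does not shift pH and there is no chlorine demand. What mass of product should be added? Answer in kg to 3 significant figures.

(a) Volume: 163,000 US gal × 3.785 L/gal = 616,955 L.
(a) Alkalinity to add: (66 − 38) = 28 mg/L as CaCO₃ × 616,955 L = 17,270 g as CaCO₃.
(a) Equivalents: 17,270 g ÷ 50 g/eq = 345.5 eq.
(a) Each mole of Na₂CO₃ supplies 2 eq, so 345.5 / 2 = 172.7 mol.
(a) Mass: 172.7 mol × 106 g/mol = 18,310 g.

(b) [OCl⁻]/[HOCl] = 10^(pH − pKa) = 10^(7.07 − 7.56) = 0.3236; fraction as HOCl = 1/(1 + 0.3236) = 0.7555.
(b) Free chlorine required for 2.79 ppm HOCl: 2.79 / 0.7555 = 3.693 ppm.
(b) FC to add: 3.693 − 0.4 = 3.293 mg/L as Cl₂.
(b) Cl₂ equivalent: 3.293 mg/L × 291,000 L = 958.2 g.
(b) Product at 89.1% available Cl: 958.2 / 0.891 = 1075 g.

(a) 18.3 kg; (b) 1.08 kg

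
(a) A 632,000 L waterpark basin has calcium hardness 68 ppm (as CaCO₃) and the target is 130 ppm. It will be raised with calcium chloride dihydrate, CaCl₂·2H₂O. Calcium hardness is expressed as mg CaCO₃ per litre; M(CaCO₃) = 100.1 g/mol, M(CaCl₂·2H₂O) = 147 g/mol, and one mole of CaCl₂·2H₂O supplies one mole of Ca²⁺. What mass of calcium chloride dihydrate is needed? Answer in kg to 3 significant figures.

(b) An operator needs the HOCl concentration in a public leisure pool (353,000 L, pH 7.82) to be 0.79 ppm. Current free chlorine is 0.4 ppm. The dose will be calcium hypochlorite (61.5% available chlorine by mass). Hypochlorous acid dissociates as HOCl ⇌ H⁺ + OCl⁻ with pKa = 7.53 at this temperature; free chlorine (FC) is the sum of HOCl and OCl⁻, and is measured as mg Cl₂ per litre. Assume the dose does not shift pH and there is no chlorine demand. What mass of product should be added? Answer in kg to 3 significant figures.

(a) Hardness to add: (130 − 68) = 62 mg/L as CaCO₃ × 632,000 L = 39,180 g as CaCO₃.
(a) Moles of Ca²⁺ (1 mol Ca²⁺ ≡ 1 mol CaCO₃): 39,180 / 100.1 g/mol = 391.4 mol.
(a) Mass of CaCl₂·2H₂O: 391.4 × 147 = 57,540 g.

(b) [OCl⁻]/[HOCl] = 10^(pH − pKa) = 10^(7.82 − 7.53) = 1.95; fraction as HOCl = 1/(1 + 1.95) = 0.339.
(b) Free chlorine required for 0.79 ppm HOCl: 0.79 / 0.339 = 2.33 ppm.
(b) FC to add: 2.33 − 0.4 = 1.93 mg/L as Cl₂.
(b) Cl₂ equivalent: 1.93 mg/L × 353,000 L = 681.4 g.
(b) Product at 61.5% available Cl: 681.4 / 0.615 = 1108 g.

(a) 57.5 kg; (b) 1.11 kg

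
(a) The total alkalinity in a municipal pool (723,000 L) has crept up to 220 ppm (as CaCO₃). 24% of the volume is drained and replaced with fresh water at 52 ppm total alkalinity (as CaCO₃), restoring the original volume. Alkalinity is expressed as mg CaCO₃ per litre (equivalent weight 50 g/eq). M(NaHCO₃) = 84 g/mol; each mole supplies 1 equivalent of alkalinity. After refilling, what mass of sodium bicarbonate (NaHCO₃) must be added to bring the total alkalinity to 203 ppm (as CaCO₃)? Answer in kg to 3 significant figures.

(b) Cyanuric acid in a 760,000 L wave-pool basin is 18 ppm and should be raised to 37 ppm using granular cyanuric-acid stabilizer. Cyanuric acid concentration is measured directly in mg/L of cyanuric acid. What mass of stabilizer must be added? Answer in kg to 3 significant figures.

(a) 28.3 kg; (b) 14.4 kg

(a) After draining 24% and refilling: 220 × 0.76 + 52 × 0.24 = 179.68 ppm.
(a) Deficit to target: 203 − 179.68 = 23.32 mg/L.
(a) As CaCO₃: 23.32 mg/L × 723,000 L = 16,860 g; ÷ 50 g/eq ÷ 1 = 337.2 mol NaHCO₃.
(a) Mass: 337.2 × 84 = 28,330 g.

(b) CYA to add: (37 − 18) = 19 mg/L × 760,000 L = 14,440 g cyanuric acid.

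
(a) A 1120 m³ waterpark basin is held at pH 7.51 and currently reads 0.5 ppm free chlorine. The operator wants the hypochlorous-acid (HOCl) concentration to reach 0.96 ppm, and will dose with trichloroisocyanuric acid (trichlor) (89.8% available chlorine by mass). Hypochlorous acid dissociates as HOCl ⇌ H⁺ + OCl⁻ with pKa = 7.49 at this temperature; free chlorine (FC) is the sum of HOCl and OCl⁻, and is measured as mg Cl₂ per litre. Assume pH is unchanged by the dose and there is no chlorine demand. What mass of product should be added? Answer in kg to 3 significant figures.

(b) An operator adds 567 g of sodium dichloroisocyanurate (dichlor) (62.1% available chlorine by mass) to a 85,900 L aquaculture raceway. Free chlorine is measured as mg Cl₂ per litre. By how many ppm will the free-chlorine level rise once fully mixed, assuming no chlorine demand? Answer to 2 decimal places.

(a) 1.83 kg; (b) 4.10 ppm

(a) Volume: 1120 m³ = 1,120,000 L.
(a) [OCl⁻]/[HOCl] = 10^(pH − pKa) = 10^(7.51 − 7.49) = 1.047; fraction as HOCl = 1/(1 + 1.047) = 0.4885.
(a) Free chlorine required for 0.96 ppm HOCl: 0.96 / 0.4885 = 1.965 ppm.
(a) FC to add: 1.965 − 0.5 = 1.465 mg/L as Cl₂.
(a) Cl₂ equivalent: 1.465 mg/L × 1,120,000 L = 1641 g.
(a) Product at 89.8% available Cl: 1641 / 0.898 = 1827 g.

(b) Available chlorine delivered: 567 g × 0.621 = 352.1 g as Cl₂.
(b) Concentration rise: 352.1 g / 85,900 L = 4.099 mg/L = 4.10 ppm.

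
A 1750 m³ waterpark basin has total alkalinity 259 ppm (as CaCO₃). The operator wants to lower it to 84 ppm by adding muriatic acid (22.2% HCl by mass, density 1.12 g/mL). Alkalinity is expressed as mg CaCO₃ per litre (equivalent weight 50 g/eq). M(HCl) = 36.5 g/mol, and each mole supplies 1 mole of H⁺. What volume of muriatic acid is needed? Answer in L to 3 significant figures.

899 L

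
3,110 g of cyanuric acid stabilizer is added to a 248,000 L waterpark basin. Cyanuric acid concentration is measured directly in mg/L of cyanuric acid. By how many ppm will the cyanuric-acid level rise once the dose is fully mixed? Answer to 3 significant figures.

12.5 ppm

Rise: 3,110 g / 248,000 L × 1000 = 12.54 mg/L.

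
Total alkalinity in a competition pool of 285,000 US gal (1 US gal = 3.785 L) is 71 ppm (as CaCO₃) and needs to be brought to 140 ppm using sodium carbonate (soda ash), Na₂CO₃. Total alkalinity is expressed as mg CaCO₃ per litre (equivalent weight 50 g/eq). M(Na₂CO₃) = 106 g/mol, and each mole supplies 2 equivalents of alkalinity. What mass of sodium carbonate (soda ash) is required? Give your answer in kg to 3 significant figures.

78.9 kg

Volume: 285,000 US gal × 3.785 L/gal = 1,078,725 L.
Alkalinity to add: (140 − 71) = 69 mg/L as CaCO₃ × 1,078,725 L = 74,430 g as CaCO₃.
Equivalents: 74,430 g ÷ 50 g/eq = 1489 eq.
Each mole of Na₂CO₃ supplies 2 eq, so 1489 / 2 = 744.3 mol.
Mass: 744.3 mol × 106 g/mol = 78,900 g.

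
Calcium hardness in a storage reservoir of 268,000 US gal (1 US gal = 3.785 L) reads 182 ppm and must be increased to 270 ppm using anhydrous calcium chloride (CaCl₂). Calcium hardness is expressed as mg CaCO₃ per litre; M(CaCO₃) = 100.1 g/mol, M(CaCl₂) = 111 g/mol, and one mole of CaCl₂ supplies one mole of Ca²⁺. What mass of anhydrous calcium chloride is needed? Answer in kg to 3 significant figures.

99.0 kg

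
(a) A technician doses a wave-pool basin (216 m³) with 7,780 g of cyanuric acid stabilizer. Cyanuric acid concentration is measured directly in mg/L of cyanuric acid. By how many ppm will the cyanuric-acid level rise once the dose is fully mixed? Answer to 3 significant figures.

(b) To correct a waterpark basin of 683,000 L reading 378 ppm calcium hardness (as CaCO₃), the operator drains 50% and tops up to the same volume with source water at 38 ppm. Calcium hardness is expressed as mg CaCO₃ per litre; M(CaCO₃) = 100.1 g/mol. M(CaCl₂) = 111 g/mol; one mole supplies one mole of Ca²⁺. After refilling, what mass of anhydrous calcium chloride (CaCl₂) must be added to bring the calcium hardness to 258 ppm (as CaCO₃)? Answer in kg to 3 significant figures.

(a) 36.0 ppm; (b) 37.9 kg

(a) Volume: 216 m³ = 216,000 L.
(a) Rise: 7,780 g / 216,000 L × 1000 = 36.02 mg/L.

(b) After draining 50% and refilling: 378 × 0.50 + 38 × 0.50 = 208 ppm.
(b) Deficit to target: 258 − 208 = 50 mg/L.
(b) As CaCO₃: 50 mg/L × 683,000 L = 34,150 g; ÷ 100.1 = 341.2 mol Ca²⁺.
(b) Mass: 341.2 × 111 = 37,870 g.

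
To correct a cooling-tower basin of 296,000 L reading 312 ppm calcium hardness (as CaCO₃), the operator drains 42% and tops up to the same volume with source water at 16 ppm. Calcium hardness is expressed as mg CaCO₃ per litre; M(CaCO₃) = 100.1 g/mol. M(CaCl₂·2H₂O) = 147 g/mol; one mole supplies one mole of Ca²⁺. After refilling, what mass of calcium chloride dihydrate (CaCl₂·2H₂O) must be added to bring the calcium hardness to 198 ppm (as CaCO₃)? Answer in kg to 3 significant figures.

4.49 kg

After draining 42% and refilling: 312 × 0.58 + 16 × 0.42 = 187.68 ppm.
Deficit to target: 198 − 187.68 = 10.32 mg/L.
As CaCO₃: 10.32 mg/L × 296,000 L = 3055 g; ÷ 100.1 = 30.52 mol Ca²⁺.
Mass: 30.52 × 147 = 4486 g.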